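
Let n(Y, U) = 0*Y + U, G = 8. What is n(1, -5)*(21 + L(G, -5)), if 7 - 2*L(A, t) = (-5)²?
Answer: -60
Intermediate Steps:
n(Y, U) = U (n(Y, U) = 0 + U = U)
L(A, t) = -9 (L(A, t) = 7/2 - ½*(-5)² = 7/2 - ½*25 = 7/2 - 25/2 = -9)
n(1, -5)*(21 + L(G, -5)) = -5*(21 - 9) = -5*12 = -60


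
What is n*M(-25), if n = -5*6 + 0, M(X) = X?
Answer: 750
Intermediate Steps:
n = -30 (n = -30 + 0 = -30)
n*M(-25) = -30*(-25) = 750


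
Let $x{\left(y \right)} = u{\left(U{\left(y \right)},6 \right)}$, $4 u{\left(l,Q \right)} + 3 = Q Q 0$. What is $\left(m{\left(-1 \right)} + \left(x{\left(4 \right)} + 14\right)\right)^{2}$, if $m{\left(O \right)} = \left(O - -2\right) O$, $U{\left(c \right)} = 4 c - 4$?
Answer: $\frac{2401}{16} \approx 150.06$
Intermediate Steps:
$U{\left(c \right)} = -4 + 4 c$
$u{\left(l,Q \right)} = - \frac{3}{4}$ ($u{\left(l,Q \right)} = - \frac{3}{4} + \frac{Q Q 0}{4} = - \frac{3}{4} + \frac{Q^{2} \cdot 0}{4} = - \frac{3}{4} + \frac{1}{4} \cdot 0 = - \frac{3}{4} + 0 = - \frac{3}{4}$)
$x{\left(y \right)} = - \frac{3}{4}$
$m{\left(O \right)} = O \left(2 + O\right)$ ($m{\left(O \right)} = \left(O + 2\right) O = \left(2 + O\right) O = O \left(2 + O\right)$)
$\left(m{\left(-1 \right)} + \left(x{\left(4 \right)} + 14\right)\right)^{2} = \left(- (2 - 1) + \left(- \frac{3}{4} + 14\right)\right)^{2} = \left(\left(-1\right) 1 + \frac{53}{4}\right)^{2} = \left(-1 + \frac{53}{4}\right)^{2} = \left(\frac{49}{4}\right)^{2} = \frac{2401}{16}$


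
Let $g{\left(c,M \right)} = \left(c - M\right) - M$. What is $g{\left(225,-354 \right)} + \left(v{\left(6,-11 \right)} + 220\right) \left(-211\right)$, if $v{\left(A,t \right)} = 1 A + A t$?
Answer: $-32827$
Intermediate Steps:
$v{\left(A,t \right)} = A + A t$
$g{\left(c,M \right)} = c - 2 M$
$g{\left(225,-354 \right)} + \left(v{\left(6,-11 \right)} + 220\right) \left(-211\right) = \left(225 - -708\right) + \left(6 \left(1 - 11\right) + 220\right) \left(-211\right) = \left(225 + 708\right) + \left(6 \left(-10\right) + 220\right) \left(-211\right) = 933 + \left(-60 + 220\right) \left(-211\right) = 933 + 160 \left(-211\right) = 933 - 33760 = -32827$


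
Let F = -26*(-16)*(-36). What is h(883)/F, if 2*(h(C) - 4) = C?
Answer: -99/3328 ≈ -0.029748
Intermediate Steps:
F = -14976 (F = 416*(-36) = -14976)
h(C) = 4 + C/2
h(883)/F = (4 + (½)*883)/(-14976) = (4 + 883/2)*(-1/14976) = (891/2)*(-1/14976) = -99/3328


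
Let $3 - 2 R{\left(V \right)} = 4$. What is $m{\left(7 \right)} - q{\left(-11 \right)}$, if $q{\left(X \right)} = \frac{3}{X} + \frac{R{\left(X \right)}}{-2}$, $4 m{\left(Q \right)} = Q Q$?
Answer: $\frac{135}{11} \approx 12.273$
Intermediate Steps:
$m{\left(Q \right)} = \frac{Q^{2}}{4}$ ($m{\left(Q \right)} = \frac{Q Q}{4} = \frac{Q^{2}}{4}$)
$R{\left(V \right)} = - \frac{1}{2}$ ($R{\left(V \right)} = \frac{3}{2} - 2 = - \frac{1}{2}$)
$q{\left(X \right)} = \frac{1}{4} + \frac{3}{X}$ ($q{\left(X \right)} = \frac{3}{X} - \frac{1}{2 \left(-2\right)} = \frac{3}{X} - - \frac{1}{4} = \frac{3}{X} + \frac{1}{4} = \frac{1}{4} + \frac{3}{X}$)
$m{\left(7 \right)} - q{\left(-11 \right)} = \frac{7^{2}}{4} - \frac{12 - 11}{4 \left(-11\right)} = \frac{1}{4} \cdot 49 - \frac{1}{4} \left(- \frac{1}{11}\right) 1 = \frac{49}{4} - - \frac{1}{44} = \frac{49}{4} + \frac{1}{44} = \frac{135}{11}$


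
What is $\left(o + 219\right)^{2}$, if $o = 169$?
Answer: $150544$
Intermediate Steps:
$\left(o + 219\right)^{2} = \left(169 + 219\right)^{2} = 388^{2} = 150544$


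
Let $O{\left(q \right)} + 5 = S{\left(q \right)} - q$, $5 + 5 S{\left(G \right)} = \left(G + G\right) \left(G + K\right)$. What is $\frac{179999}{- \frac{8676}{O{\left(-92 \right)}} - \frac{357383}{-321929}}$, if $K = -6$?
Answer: $- \frac{10488388550851}{72228187} \approx -1.4521 \cdot 10^{5}$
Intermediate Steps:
$S{\left(G \right)} = -1 + \frac{2 G \left(-6 + G\right)}{5}$ ($S{\left(G \right)} = -1 + \frac{\left(G + G\right) \left(G - 6\right)}{5} = -1 + \frac{2 G \left(-6 + G\right)}{5}$)
$O{\left(q \right)} = -6 - \frac{17 q}{5} + \frac{2 q^{2}}{5}$ ($O{\left(q \right)} = -5 - \left(1 - \frac{2 q^{2}}{5} + \frac{17 q}{5}\right) = -6 - \frac{17 q}{5} + \frac{2 q^{2}}{5}$)
$\frac{179999}{- \frac{8676}{O{\left(-92 \right)}} - \frac{357383}{-321929}} = \frac{179999}{- \frac{8676}{-6 - - \frac{1564}{5} + \frac{2 \left(-92\right)^{2}}{5}} - \frac{357383}{-321929}} = \frac{179999}{- \frac{8676}{-6 + \frac{1564}{5} + \frac{2}{5} \cdot 8464} - - \frac{357383}{321929}} = \frac{179999}{- \frac{8676}{-6 + \frac{1564}{5} + \frac{16928}{5}} + \frac{357383}{321929}} = \frac{179999}{- \frac{8676}{\frac{18462}{5}} + \frac{357383}{321929}} = \frac{179999}{\left(-8676\right) \frac{5}{18462} + \frac{357383}{321929}} = \frac{179999}{- \frac{7230}{3077} + \frac{357383}{321929}} = \frac{179999}{- \frac{72228187}{58269149}} = 179999 \left(- \frac{58269149}{72228187}\right) = - \frac{10488388550851}{72228187}$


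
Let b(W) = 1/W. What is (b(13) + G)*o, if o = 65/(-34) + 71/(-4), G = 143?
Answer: -621705/221 ≈ -2813.1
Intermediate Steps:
o = -1337/68 (o = 65*(-1/34) + 71*(-1/4) = -65/34 - 71/4 = -1337/68 ≈ -19.662)
(b(13) + G)*o = (1/13 + 143)*(-1337/68) = (1860/13)*(-1337/68) = -621705/221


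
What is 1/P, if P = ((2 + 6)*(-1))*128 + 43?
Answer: -1/981 ≈ -0.0010194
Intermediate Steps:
P = -981 (P = (8*(-1))*128 + 43 = -8*128 + 43 = -1024 + 43 = -981)
1/P = 1/(-981) = -1/981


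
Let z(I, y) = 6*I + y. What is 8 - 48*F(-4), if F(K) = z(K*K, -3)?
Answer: -4456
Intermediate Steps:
z(I, y) = y + 6*I
F(K) = -3 + 6*K² (F(K) = -3 + 6*(K*K) = -3 + 6*K²)
8 - 48*F(-4) = 8 - 48*(-3 + 6*(-4)²) = 8 - 48*(-3 + 6*16) = 8 - 48*(-3 + 96) = 8 - 48*93 = 8 - 4464 = -4456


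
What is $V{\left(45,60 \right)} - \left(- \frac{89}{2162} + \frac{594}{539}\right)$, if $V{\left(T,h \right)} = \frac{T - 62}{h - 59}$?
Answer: $- \frac{1913333}{105938} \approx -18.061$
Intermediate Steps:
$V{\left(T,h \right)} = \frac{-62 + T}{-59 + h}$
$V{\left(45,60 \right)} - \left(- \frac{89}{2162} + \frac{594}{539}\right) = \frac{-62 + 45}{-59 + 60} - \left(- \frac{89}{2162} + \frac{594}{539}\right) = 1^{-1} \left(-17\right) - \left(\left(-89\right) \frac{1}{2162} + 594 \cdot \frac{1}{539}\right) = 1 \left(-17\right) - \left(- \frac{89}{2162} + \frac{54}{49}\right) = -17 - \frac{112387}{105938} = - \frac{1913333}{105938}$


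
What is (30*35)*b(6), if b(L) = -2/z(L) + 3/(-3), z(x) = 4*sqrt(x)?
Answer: -1050 - 175*sqrt(6)/2 ≈ -1264.3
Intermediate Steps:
b(L) = -1 - 1/(2*sqrt(L)) (b(L) = -2*1/(4*sqrt(L)) + 3/(-3) = -1/(2*sqrt(L)) + 3*(-1/3) = -1/(2*sqrt(L)) - 1 = -1 - 1/(2*sqrt(L)))
(30*35)*b(6) = (30*35)*(-1 - sqrt(6)/12) = 1050*(-1 - sqrt(6)/12) = -1050 - 175*sqrt(6)/2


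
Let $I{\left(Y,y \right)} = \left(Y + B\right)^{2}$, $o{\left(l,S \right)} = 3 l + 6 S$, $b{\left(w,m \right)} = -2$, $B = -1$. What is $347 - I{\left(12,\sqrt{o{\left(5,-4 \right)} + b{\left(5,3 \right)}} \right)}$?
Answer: $226$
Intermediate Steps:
$I{\left(Y,y \right)} = \left(-1 + Y\right)^{2}$ ($I{\left(Y,y \right)} = \left(Y - 1\right)^{2} = \left(-1 + Y\right)^{2}$)
$347 - I{\left(12,\sqrt{o{\left(5,-4 \right)} + b{\left(5,3 \right)}} \right)} = 347 - \left(-1 + 12\right)^{2} = 347 - 11^{2} = 347 - 121 = 226$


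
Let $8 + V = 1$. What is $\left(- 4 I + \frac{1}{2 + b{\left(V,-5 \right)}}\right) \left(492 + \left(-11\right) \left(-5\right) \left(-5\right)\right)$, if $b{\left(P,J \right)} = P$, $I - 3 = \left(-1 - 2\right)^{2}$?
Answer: $- \frac{52297}{5} \approx -10459.0$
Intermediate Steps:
$V = -7$ ($V = -8 + 1 = -7$)
$I = 12$ ($I = 3 + \left(-1 - 2\right)^{2} = 3 + \left(-3\right)^{2} = 3 + 9 = 12$)
$\left(- 4 I + \frac{1}{2 + b{\left(V,-5 \right)}}\right) \left(492 + \left(-11\right) \left(-5\right) \left(-5\right)\right) = \left(\left(-4\right) 12 + \frac{1}{2 - 7}\right) \left(492 + \left(-11\right) \left(-5\right) \left(-5\right)\right) = \left(-48 + \frac{1}{-5}\right) \left(492 + 55 \left(-5\right)\right) = \left(-48 - \frac{1}{5}\right) \left(492 - 275\right) = \left(- \frac{241}{5}\right) 217 = - \frac{52297}{5}$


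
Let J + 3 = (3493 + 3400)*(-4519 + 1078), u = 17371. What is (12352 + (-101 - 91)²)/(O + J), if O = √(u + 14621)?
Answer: -48639385344/23440926350411 - 12304*√7998/70322779051233 ≈ -0.0020750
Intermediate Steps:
J = -23718816 (J = -3 + (3493 + 3400)*(-4519 + 1078) = -3 + 6893*(-3441) = -3 - 23718813 = -23718816)
O = 2*√7998 (O = √(17371 + 14621) = √31992 = 2*√7998 ≈ 178.86)
(12352 + (-101 - 91)²)/(O + J) = (12352 + (-101 - 91)²)/(2*√7998 - 23718816) = (12352 + (-192)²)/(-23718816 + 2*√7998) = (12352 + 36864)/(-23718816 + 2*√7998) = 49216/(-23718816 + 2*√7998)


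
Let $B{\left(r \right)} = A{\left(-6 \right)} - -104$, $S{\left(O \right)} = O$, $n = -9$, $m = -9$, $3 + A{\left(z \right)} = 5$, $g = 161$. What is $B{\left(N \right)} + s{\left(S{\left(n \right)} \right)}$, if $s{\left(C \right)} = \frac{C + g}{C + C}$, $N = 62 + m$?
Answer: $\frac{878}{9} \approx 97.556$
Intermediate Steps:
$A{\left(z \right)} = 2$ ($A{\left(z \right)} = -3 + 5 = 2$)
$N = 53$ ($N = 62 - 9 = 53$)
$s{\left(C \right)} = \frac{161 + C}{2 C}$ ($s{\left(C \right)} = \frac{C + 161}{C + C} = \frac{161 + C}{2 C}$)
$B{\left(r \right)} = 106$ ($B{\left(r \right)} = 2 - -104 = 2 + 104 = 106$)
$B{\left(N \right)} + s{\left(S{\left(n \right)} \right)} = 106 + \frac{161 - 9}{2 \left(-9\right)} = 106 + \frac{1}{2} \left(- \frac{1}{9}\right) 152 = 106 - \frac{76}{9} = \frac{878}{9}$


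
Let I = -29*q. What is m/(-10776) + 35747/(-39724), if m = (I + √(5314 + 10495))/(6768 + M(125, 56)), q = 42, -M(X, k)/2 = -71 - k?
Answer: -112703913873/125244925672 - √15809/75669072 ≈ -0.89987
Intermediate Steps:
M(X, k) = 142 + 2*k (M(X, k) = -2*(-71 - k) = 142 + 2*k)
I = -1218 (I = -29*42 = -1218)
m = -609/3511 + √15809/7022 (m = (-1218 + √(5314 + 10495))/(6768 + (142 + 2*56)) = (-1218 + √15809)/(6768 + (142 + 112)) = (-1218 + √15809)/(6768 + 254) = (-1218 + √15809)/7022 = (-1218 + √15809)*(1/7022) = -609/3511 + √15809/7022 ≈ -0.15555)
m/(-10776) + 35747/(-39724) = (-609/3511 + √15809/7022)/(-10776) + 35747/(-39724) = (-609/3511 + √15809/7022)*(-1/10776) + 35747*(-1/39724) = (203/12611512 - √15809/75669072) - 35747/39724 = -112703913873/125244925672 - √15809/75669072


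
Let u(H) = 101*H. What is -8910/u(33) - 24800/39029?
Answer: -420730/127159 ≈ -3.3087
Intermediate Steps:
-8910/u(33) - 24800/39029 = -8910/(101*33) - 24800/39029 = -8910/3333 - 24800*1/39029 = -8910*1/3333 - 800/1259 = -270/101 - 800/1259 = -420730/127159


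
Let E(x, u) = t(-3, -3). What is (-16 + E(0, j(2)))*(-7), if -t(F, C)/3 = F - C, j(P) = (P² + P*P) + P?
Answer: 112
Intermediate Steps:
j(P) = P + 2*P² (j(P) = (P² + P²) + P = 2*P² + P = P + 2*P²)
t(F, C) = -3*F + 3*C (t(F, C) = -3*(F - C) = -3*F + 3*C)
E(x, u) = 0 (E(x, u) = -3*(-3) + 3*(-3) = 9 - 9 = 0)
(-16 + E(0, j(2)))*(-7) = (-16 + 0)*(-7) = -16*(-7) = 112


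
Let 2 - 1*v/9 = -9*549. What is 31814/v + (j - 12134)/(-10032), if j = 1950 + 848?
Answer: 30603695/18595566 ≈ 1.6458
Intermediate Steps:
j = 2798
v = 44487 (v = 18 - (-81)*549 = 18 - 9*(-4941) = 18 + 44469 = 44487)
31814/v + (j - 12134)/(-10032) = 31814/44487 + (2798 - 12134)/(-10032) = 31814*(1/44487) - 9336*(-1/10032) = 31814/44487 + 389/418 = 30603695/18595566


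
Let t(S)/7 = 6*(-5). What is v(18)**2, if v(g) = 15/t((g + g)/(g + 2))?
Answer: 1/196 ≈ 0.0051020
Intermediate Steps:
t(S) = -210 (t(S) = 7*(6*(-5)) = 7*(-30) = -210)
v(g) = -1/14 (v(g) = 15/(-210) = 15*(-1/210) = -1/14)
v(18)**2 = (-1/14)**2 = 1/196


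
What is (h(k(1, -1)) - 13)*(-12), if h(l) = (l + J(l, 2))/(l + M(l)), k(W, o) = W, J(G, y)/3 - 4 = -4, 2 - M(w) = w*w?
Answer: 150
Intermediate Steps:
M(w) = 2 - w² (M(w) = 2 - w*w = 2 - w²)
J(G, y) = 0 (J(G, y) = 12 + 3*(-4) = 12 - 12 = 0)
h(l) = l/(2 + l - l²) (h(l) = (l + 0)/(l + (2 - l²)) = l/(2 + l - l²))
(h(k(1, -1)) - 13)*(-12) = (1/(2 + 1 - 1*1²) - 13)*(-12) = (1/(2 + 1 - 1*1) - 13)*(-12) = (1/(2 + 1 - 1) - 13)*(-12) = (1/2 - 13)*(-12) = (1*(½) - 13)*(-12) = (½ - 13)*(-12) = -25/2*(-12) = 150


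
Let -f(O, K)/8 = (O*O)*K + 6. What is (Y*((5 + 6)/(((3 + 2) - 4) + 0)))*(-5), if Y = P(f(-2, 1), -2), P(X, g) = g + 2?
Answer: 0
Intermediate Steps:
f(O, K) = -48 - 8*K*O**2 (f(O, K) = -8*((O*O)*K + 6) = -8*(O**2*K + 6) = -8*(K*O**2 + 6) = -8*(6 + K*O**2) = -48 - 8*K*O**2)
P(X, g) = 2 + g
Y = 0 (Y = 2 - 2 = 0)
(Y*((5 + 6)/(((3 + 2) - 4) + 0)))*(-5) = (0*((5 + 6)/(((3 + 2) - 4) + 0)))*(-5) = (0*(11/((5 - 4) + 0)))*(-5) = (0*(11/(1 + 0)))*(-5) = (0*(11/1))*(-5) = (0*(11*1))*(-5) = (0*11)*(-5) = 0*(-5) = 0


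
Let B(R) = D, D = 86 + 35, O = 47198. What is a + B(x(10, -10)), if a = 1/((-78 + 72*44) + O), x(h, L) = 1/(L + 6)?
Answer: 6084849/50288 ≈ 121.00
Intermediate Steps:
x(h, L) = 1/(6 + L)
D = 121
B(R) = 121
a = 1/50288 (a = 1/((-78 + 72*44) + 47198) = 1/((-78 + 3168) + 47198) = 1/(3090 + 47198) = 1/50288 ≈ 1.9885e-5)
a + B(x(10, -10)) = 1/50288 + 121 = 6084849/50288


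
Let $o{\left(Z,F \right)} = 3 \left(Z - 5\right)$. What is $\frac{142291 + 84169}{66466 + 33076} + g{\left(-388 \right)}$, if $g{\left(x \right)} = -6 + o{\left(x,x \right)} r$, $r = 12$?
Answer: $- \frac{704345504}{49771} \approx -14152.0$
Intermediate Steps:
$o{\left(Z,F \right)} = -15 + 3 Z$ ($o{\left(Z,F \right)} = 3 \left(-5 + Z\right) = -15 + 3 Z$)
$g{\left(x \right)} = -186 + 36 x$ ($g{\left(x \right)} = -6 + \left(-15 + 3 x\right) 12 = -6 + \left(-180 + 36 x\right) = -186 + 36 x$)
$\frac{142291 + 84169}{66466 + 33076} + g{\left(-388 \right)} = \frac{142291 + 84169}{66466 + 33076} + \left(-186 + 36 \left(-388\right)\right) = \frac{226460}{99542} - 14154 = 226460 \cdot \frac{1}{99542} - 14154 = \frac{113230}{49771} - 14154 = - \frac{704345504}{49771}$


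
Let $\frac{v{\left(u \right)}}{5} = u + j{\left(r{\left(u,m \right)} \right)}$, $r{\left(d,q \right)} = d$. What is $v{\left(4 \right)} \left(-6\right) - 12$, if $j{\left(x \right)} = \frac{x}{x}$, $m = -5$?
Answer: $-162$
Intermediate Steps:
$j{\left(x \right)} = 1$
$v{\left(u \right)} = 5 + 5 u$ ($v{\left(u \right)} = 5 \left(u + 1\right) = 5 \left(1 + u\right) = 5 + 5 u$)
$v{\left(4 \right)} \left(-6\right) - 12 = \left(5 + 5 \cdot 4\right) \left(-6\right) - 12 = \left(5 + 20\right) \left(-6\right) - 12 = 25 \left(-6\right) - 12 = -150 - 12 = -162$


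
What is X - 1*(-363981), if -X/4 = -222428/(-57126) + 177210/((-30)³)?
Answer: 259917358024/714075 ≈ 3.6399e+5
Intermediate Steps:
X = 7625449/714075 (X = -4*(-222428/(-57126) + 177210/((-30)³)) = -4*(-222428*(-1/57126) + 177210/(-27000)) = -4*(111214/28563 + 177210*(-1/27000)) = -4*(111214/28563 - 1969/300) = -4*(-7625449/2856300) = 7625449/714075 ≈ 10.679)
X - 1*(-363981) = 7625449/714075 - 1*(-363981) = 7625449/714075 + 363981 = 259917358024/714075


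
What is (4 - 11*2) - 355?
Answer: -373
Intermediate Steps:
(4 - 11*2) - 355 = (4 - 22) - 355 = -18 - 355 = -373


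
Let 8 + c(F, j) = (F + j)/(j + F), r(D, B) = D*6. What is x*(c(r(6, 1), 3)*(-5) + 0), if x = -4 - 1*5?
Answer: -315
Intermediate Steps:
r(D, B) = 6*D
x = -9 (x = -4 - 5 = -9)
c(F, j) = -7 (c(F, j) = -8 + (F + j)/(j + F) = -8 + (F + j)/(F + j) = -8 + 1 = -7)
x*(c(r(6, 1), 3)*(-5) + 0) = -9*(-7*(-5) + 0) = -9*(35 + 0) = -9*35 = -315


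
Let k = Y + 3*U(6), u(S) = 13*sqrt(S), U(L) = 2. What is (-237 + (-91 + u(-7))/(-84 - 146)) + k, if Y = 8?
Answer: -51199/230 - 13*I*sqrt(7)/230 ≈ -222.6 - 0.14954*I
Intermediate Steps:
k = 14 (k = 8 + 3*2 = 8 + 6 = 14)
(-237 + (-91 + u(-7))/(-84 - 146)) + k = (-237 + (-91 + 13*sqrt(-7))/(-84 - 146)) + 14 = (-237 + (-91 + 13*(I*sqrt(7)))/(-230)) + 14 = (-237 + (-91 + 13*I*sqrt(7))*(-1/230)) + 14 = (-237 + (91/230 - 13*I*sqrt(7)/230)) + 14 = (-54419/230 - 13*I*sqrt(7)/230) + 14 = -51199/230 - 13*I*sqrt(7)/230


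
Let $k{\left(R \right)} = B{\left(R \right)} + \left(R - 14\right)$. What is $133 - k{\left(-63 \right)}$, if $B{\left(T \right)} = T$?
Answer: $273$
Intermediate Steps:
$k{\left(R \right)} = -14 + 2 R$ ($k{\left(R \right)} = R + \left(R - 14\right) = R + \left(-14 + R\right) = -14 + 2 R$)
$133 - k{\left(-63 \right)} = 133 - \left(-14 + 2 \left(-63\right)\right) = 133 - \left(-14 - 126\right) = 133 - -140 = 133 + 140 = 273$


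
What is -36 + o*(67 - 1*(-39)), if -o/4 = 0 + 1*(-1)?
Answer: 388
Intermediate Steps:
o = 4 (o = -4*(0 + 1*(-1)) = -4*(0 - 1) = -4*(-1) = 4)
-36 + o*(67 - 1*(-39)) = -36 + 4*(67 - 1*(-39)) = -36 + 4*(67 + 39) = -36 + 4*106 = -36 + 424 = 388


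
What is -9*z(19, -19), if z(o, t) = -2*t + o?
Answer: -513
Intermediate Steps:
z(o, t) = o - 2*t
-9*z(19, -19) = -9*(19 - 2*(-19)) = -9*(19 + 38) = -9*57 = -513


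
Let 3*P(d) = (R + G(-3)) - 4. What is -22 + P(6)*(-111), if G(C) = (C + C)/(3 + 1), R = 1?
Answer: 289/2 ≈ 144.50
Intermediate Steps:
G(C) = C/2 (G(C) = (2*C)/4 = (2*C)*(¼) = C/2)
P(d) = -3/2 (P(d) = ((1 + (½)*(-3)) - 4)/3 = ((1 - 3/2) - 4)/3 = (-½ - 4)/3 = (⅓)*(-9/2) = -3/2)
-22 + P(6)*(-111) = -22 - 3/2*(-111) = -22 + 333/2 = 289/2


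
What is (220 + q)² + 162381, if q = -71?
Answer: 184582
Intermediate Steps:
(220 + q)² + 162381 = (220 - 71)² + 162381 = 149² + 162381 = 22201 + 162381 = 184582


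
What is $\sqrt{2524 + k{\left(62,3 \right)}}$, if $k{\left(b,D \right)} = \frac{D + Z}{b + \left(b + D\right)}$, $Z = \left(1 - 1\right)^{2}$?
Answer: $\frac{\sqrt{40709977}}{127} \approx 50.24$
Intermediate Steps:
$Z = 0$ ($Z = 0^{2} = 0$)
$k{\left(b,D \right)} = \frac{D}{D + 2 b}$ ($k{\left(b,D \right)} = \frac{D + 0}{b + \left(b + D\right)} = \frac{D}{b + \left(D + b\right)} = \frac{D}{D + 2 b}$)
$\sqrt{2524 + k{\left(62,3 \right)}} = \sqrt{2524 + \frac{3}{3 + 2 \cdot 62}} = \sqrt{2524 + \frac{3}{3 + 124}} = \sqrt{2524 + \frac{3}{127}} = \sqrt{\frac{320551}{127}} = \frac{\sqrt{40709977}}{127}$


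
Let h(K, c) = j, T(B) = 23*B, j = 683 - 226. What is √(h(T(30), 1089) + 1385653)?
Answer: √1386110 ≈ 1177.3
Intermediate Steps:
j = 457
h(K, c) = 457
√(h(T(30), 1089) + 1385653) = √(457 + 1385653) = √1386110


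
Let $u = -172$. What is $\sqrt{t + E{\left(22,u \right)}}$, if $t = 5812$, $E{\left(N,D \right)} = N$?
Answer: $\sqrt{5834} \approx 76.381$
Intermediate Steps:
$\sqrt{t + E{\left(22,u \right)}} = \sqrt{5812 + 22} = \sqrt{5834}$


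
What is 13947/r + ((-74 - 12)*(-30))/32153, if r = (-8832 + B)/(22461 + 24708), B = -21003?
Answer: -783418144677/35529065 ≈ -22050.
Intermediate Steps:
r = -1105/1747 (r = (-8832 - 21003)/(22461 + 24708) = -29835/47169 = -29835*1/47169 = -1105/1747 ≈ -0.63251)
13947/r + ((-74 - 12)*(-30))/32153 = 13947/(-1105/1747) + ((-74 - 12)*(-30))/32153 = 13947*(-1747/1105) - 86*(-30)*(1/32153) = -24365409/1105 + 2580*(1/32153) = -24365409/1105 + 2580/32153 = -783418144677/35529065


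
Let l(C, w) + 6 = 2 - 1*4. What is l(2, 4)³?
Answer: -512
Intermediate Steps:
l(C, w) = -8 (l(C, w) = -6 + (2 - 1*4) = -6 + (2 - 4) = -6 - 2 = -8)
l(2, 4)³ = (-8)³ = -512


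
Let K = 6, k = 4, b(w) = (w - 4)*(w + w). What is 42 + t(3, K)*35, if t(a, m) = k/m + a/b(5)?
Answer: 455/6 ≈ 75.833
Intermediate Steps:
b(w) = 2*w*(-4 + w) (b(w) = (-4 + w)*(2*w) = 2*w*(-4 + w))
t(a, m) = 4/m + a/10 (t(a, m) = 4/m + a/((2*5*(-4 + 5))) = 4/m + a/((2*5*1)) = 4/m + a/10)
42 + t(3, K)*35 = 42 + (4/6 + (⅒)*3)*35 = 42 + (4*(⅙) + 3/10)*35 = 42 + (⅔ + 3/10)*35 = 42 + (29/30)*35 = 42 + 203/6 = 455/6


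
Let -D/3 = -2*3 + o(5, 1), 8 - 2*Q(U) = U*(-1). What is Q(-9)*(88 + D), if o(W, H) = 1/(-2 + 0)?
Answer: -215/4 ≈ -53.750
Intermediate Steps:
o(W, H) = -½ (o(W, H) = 1/(-2) = -½)
Q(U) = 4 + U/2 (Q(U) = 4 - U*(-1)/2 = 4 - (-1)*U/2 = 4 + U/2)
D = 39/2 (D = -3*(-2*3 - ½) = -3*(-6 - ½) = -3*(-13/2) = 39/2 ≈ 19.500)
Q(-9)*(88 + D) = (4 + (½)*(-9))*(88 + 39/2) = (4 - 9/2)*(215/2) = -½*215/2 = -215/4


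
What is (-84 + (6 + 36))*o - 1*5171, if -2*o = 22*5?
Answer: -2861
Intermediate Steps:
o = -55 (o = -11*5 = -½*110 = -55)
(-84 + (6 + 36))*o - 1*5171 = (-84 + (6 + 36))*(-55) - 1*5171 = (-84 + 42)*(-55) - 5171 = -42*(-55) - 5171 = 2310 - 5171 = -2861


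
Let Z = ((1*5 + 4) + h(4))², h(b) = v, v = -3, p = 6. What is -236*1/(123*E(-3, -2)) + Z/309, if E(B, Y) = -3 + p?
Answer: -19880/38007 ≈ -0.52306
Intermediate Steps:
h(b) = -3
E(B, Y) = 3 (E(B, Y) = -3 + 6 = 3)
Z = 36 (Z = ((1*5 + 4) - 3)² = ((5 + 4) - 3)² = (9 - 3)² = 6² = 36)
-236*1/(123*E(-3, -2)) + Z/309 = -236/(123*3) + 36/309 = -236/369 + 36*(1/309) = -236*1/369 + 12/103 = -236/369 + 12/103 = -19880/38007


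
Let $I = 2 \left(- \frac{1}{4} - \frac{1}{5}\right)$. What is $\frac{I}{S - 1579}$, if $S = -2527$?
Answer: $\frac{9}{41060} \approx 0.00021919$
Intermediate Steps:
$I = - \frac{9}{10}$ ($I = 2 \left(\left(-1\right) \frac{1}{4} - \frac{1}{5}\right) = 2 \left(- \frac{1}{4} - \frac{1}{5}\right) = 2 \left(- \frac{9}{20}\right) = - \frac{9}{10} \approx -0.9$)
$\frac{I}{S - 1579} = \frac{1}{-2527 - 1579} \left(- \frac{9}{10}\right) = \frac{1}{-4106} \left(- \frac{9}{10}\right) = \left(- \frac{1}{4106}\right) \left(- \frac{9}{10}\right) = \frac{9}{41060}$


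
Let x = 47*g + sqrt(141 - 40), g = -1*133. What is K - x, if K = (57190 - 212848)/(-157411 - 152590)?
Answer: 1937971909/310001 - sqrt(101) ≈ 6241.5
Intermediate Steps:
g = -133
K = 155658/310001 (K = -155658/(-310001) = -155658*(-1/310001) = 155658/310001 ≈ 0.50212)
x = -6251 + sqrt(101) (x = 47*(-133) + sqrt(141 - 40) = -6251 + sqrt(101) ≈ -6241.0)
K - x = 155658/310001 - (-6251 + sqrt(101)) = 155658/310001 + (6251 - sqrt(101)) = 1937971909/310001 - sqrt(101)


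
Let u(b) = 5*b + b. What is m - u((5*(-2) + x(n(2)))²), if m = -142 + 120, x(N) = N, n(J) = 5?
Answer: -172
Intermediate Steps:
m = -22
u(b) = 6*b
m - u((5*(-2) + x(n(2)))²) = -22 - 6*(5*(-2) + 5)² = -22 - 6*(-10 + 5)² = -22 - 6*(-5)² = -22 - 6*25 = -22 - 1*150 = -22 - 150 = -172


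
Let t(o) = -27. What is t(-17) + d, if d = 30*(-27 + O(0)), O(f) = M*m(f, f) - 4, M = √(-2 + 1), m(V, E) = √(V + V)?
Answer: -957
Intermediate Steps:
m(V, E) = √2*√V (m(V, E) = √(2*V) = √2*√V)
M = I (M = √(-1) = I ≈ 1.0*I)
O(f) = -4 + I*√2*√f (O(f) = I*(√2*√f) - 4 = I*√2*√f - 4 = -4 + I*√2*√f)
d = -930 (d = 30*(-27 + (-4 + I*√2*√0)) = 30*(-27 + (-4 + I*√2*0)) = 30*(-27 + (-4 + 0)) = 30*(-27 - 4) = 30*(-31) = -930)
t(-17) + d = -27 - 930 = -957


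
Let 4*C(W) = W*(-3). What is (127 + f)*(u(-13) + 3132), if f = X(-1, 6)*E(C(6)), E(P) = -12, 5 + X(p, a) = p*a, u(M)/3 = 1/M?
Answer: 10544667/13 ≈ 8.1113e+5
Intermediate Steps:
u(M) = 3/M (u(M) = 3*(1/M) = 3/M)
X(p, a) = -5 + a*p (X(p, a) = -5 + p*a = -5 + a*p)
C(W) = -3*W/4 (C(W) = (W*(-3))/4 = (-3*W)/4 = -3*W/4)
f = 132 (f = (-5 + 6*(-1))*(-12) = (-5 - 6)*(-12) = -11*(-12) = 132)
(127 + f)*(u(-13) + 3132) = (127 + 132)*(3/(-13) + 3132) = 259*(3*(-1/13) + 3132) = 259*(-3/13 + 3132) = 259*(40713/13) = 10544667/13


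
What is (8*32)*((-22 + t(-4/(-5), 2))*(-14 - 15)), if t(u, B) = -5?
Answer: 200448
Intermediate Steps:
(8*32)*((-22 + t(-4/(-5), 2))*(-14 - 15)) = (8*32)*((-22 - 5)*(-14 - 15)) = 256*(-27*(-29)) = 256*783 = 200448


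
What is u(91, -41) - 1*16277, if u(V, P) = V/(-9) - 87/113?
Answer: -16564775/1017 ≈ -16288.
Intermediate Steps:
u(V, P) = -87/113 - V/9 (u(V, P) = V*(-⅑) - 87*1/113 = -V/9 - 87/113 = -87/113 - V/9)
u(91, -41) - 1*16277 = (-87/113 - ⅑*91) - 1*16277 = (-87/113 - 91/9) - 16277 = -11066/1017 - 16277 = -16564775/1017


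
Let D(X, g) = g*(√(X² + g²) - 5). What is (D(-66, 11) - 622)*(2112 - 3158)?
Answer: 708142 - 126566*√37 ≈ -61729.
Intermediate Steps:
D(X, g) = g*(-5 + √(X² + g²))
(D(-66, 11) - 622)*(2112 - 3158) = (11*(-5 + √((-66)² + 11²)) - 622)*(2112 - 3158) = (11*(-5 + √(4356 + 121)) - 622)*(-1046) = (11*(-5 + √4477) - 622)*(-1046) = (11*(-5 + 11*√37) - 622)*(-1046) = ((-55 + 121*√37) - 622)*(-1046) = (-677 + 121*√37)*(-1046) = 708142 - 126566*√37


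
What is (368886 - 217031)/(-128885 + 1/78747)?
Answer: -11958125685/10149307094 ≈ -1.1782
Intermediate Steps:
(368886 - 217031)/(-128885 + 1/78747) = 151855/(-128885 + 1/78747) = 151855/(-10149307094/78747) = 151855*(-78747/10149307094) = -11958125685/10149307094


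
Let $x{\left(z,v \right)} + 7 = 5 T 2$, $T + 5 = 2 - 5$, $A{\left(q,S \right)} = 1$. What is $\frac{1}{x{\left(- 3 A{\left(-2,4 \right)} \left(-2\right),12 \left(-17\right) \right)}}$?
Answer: $- \frac{1}{87} \approx -0.011494$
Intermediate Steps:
$T = -8$ ($T = -5 + \left(2 - 5\right) = -5 - 3 = -8$)
$x{\left(z,v \right)} = -87$ ($x{\left(z,v \right)} = -7 + 5 \left(-8\right) 2 = -7 - 80 = -87$)
$\frac{1}{x{\left(- 3 A{\left(-2,4 \right)} \left(-2\right),12 \left(-17\right) \right)}} = \frac{1}{-87} = - \frac{1}{87}$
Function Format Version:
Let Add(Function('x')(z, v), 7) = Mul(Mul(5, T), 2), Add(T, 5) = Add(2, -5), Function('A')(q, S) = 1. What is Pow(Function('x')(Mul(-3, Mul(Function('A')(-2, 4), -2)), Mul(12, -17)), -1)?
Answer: Rational(-1, 87) ≈ -0.011494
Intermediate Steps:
T = -8 (T = Add(-5, Add(2, -5)) = Add(-5, -3) = -8)
Function('x')(z, v) = -87 (Function('x')(z, v) = Add(-7, Mul(Mul(5, -8), 2)) = Add(-7, Mul(-40, 2)) = Add(-7, -80) = -87)
Pow(Function('x')(Mul(-3, Mul(Function('A')(-2, 4), -2)), Mul(12, -17)), -1) = Pow(-87, -1) = Rational(-1, 87)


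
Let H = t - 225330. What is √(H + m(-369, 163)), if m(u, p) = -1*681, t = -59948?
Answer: I*√285959 ≈ 534.75*I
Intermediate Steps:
m(u, p) = -681
H = -285278 (H = -59948 - 225330 = -285278)
√(H + m(-369, 163)) = √(-285278 - 681) = √(-285959) = I*√285959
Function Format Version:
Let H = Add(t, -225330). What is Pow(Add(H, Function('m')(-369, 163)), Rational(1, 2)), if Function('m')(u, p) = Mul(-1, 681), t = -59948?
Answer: Mul(I, Pow(285959, Rational(1, 2))) ≈ Mul(534.75, I)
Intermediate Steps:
Function('m')(u, p) = -681
H = -285278 (H = Add(-59948, -225330) = -285278)
Pow(Add(H, Function('m')(-369, 163)), Rational(1, 2)) = Pow(Add(-285278, -681), Rational(1, 2)) = Pow(-285959, Rational(1, 2)) = Mul(I, Pow(285959, Rational(1, 2)))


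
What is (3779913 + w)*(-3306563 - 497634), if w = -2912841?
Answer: -3298512701184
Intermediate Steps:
(3779913 + w)*(-3306563 - 497634) = (3779913 - 2912841)*(-3306563 - 497634) = 867072*(-3804197) = -3298512701184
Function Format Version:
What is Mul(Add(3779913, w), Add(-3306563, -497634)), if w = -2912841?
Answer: -3298512701184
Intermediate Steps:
Mul(Add(3779913, w), Add(-3306563, -497634)) = Mul(Add(3779913, -2912841), Add(-3306563, -497634)) = Mul(867072, -3804197) = -3298512701184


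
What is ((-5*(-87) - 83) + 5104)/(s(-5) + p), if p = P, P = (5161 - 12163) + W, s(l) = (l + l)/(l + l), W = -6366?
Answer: -5456/13367 ≈ -0.40817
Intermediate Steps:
s(l) = 1 (s(l) = (2*l)/((2*l)) = (2*l)*(1/(2*l)) = 1)
P = -13368 (P = (5161 - 12163) - 6366 = -7002 - 6366 = -13368)
p = -13368
((-5*(-87) - 83) + 5104)/(s(-5) + p) = ((-5*(-87) - 83) + 5104)/(1 - 13368) = ((435 - 83) + 5104)/(-13367) = (352 + 5104)*(-1/13367) = 5456*(-1/13367) = -5456/13367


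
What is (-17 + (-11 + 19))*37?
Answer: -333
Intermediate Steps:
(-17 + (-11 + 19))*37 = (-17 + 8)*37 = -9*37 = -333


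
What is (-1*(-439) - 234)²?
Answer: 42025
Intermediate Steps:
(-1*(-439) - 234)² = (439 - 234)² = 205² = 42025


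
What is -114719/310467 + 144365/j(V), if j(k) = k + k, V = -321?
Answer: -14964739351/66439938 ≈ -225.24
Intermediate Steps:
j(k) = 2*k
-114719/310467 + 144365/j(V) = -114719/310467 + 144365/((2*(-321))) = -114719*1/310467 + 144365/(-642) = -114719/310467 + 144365*(-1/642) = -114719/310467 - 144365/642 = -14964739351/66439938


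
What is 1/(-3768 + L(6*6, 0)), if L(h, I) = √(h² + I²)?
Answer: -1/3732 ≈ -0.00026795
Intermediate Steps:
L(h, I) = √(I² + h²)
1/(-3768 + L(6*6, 0)) = 1/(-3768 + √(0² + (6*6)²)) = 1/(-3768 + √(0 + 36²)) = 1/(-3768 + √(0 + 1296)) = 1/(-3768 + √1296) = 1/(-3768 + 36) = 1/(-3732) = -1/3732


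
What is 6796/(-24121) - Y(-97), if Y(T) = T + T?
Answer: 4672678/24121 ≈ 193.72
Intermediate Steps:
Y(T) = 2*T
6796/(-24121) - Y(-97) = 6796/(-24121) - 2*(-97) = 6796*(-1/24121) - 1*(-194) = -6796/24121 + 194 = 4672678/24121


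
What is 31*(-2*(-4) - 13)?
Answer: -155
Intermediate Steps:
31*(-2*(-4) - 13) = 31*(8 - 13) = 31*(-5) = -155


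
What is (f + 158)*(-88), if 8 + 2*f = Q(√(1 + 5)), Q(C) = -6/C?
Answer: -13552 + 44*√6 ≈ -13444.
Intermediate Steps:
f = -4 - √6/2 (f = -4 + (-6/√(1 + 5))/2 = -4 + (-6*√6/6)/2 = -4 + (-√6)/2 = -4 - √6/2 ≈ -5.2247)
(f + 158)*(-88) = ((-4 - √6/2) + 158)*(-88) = (154 - √6/2)*(-88) = -13552 + 44*√6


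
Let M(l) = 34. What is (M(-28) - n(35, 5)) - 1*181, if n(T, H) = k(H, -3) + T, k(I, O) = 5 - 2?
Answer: -185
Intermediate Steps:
k(I, O) = 3
n(T, H) = 3 + T
(M(-28) - n(35, 5)) - 1*181 = (34 - (3 + 35)) - 1*181 = (34 - 1*38) - 181 = (34 - 38) - 181 = -4 - 181 = -185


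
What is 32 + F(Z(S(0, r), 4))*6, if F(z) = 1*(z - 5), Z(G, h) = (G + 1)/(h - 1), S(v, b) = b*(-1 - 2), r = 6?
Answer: -32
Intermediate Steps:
S(v, b) = -3*b (S(v, b) = b*(-3) = -3*b)
Z(G, h) = (1 + G)/(-1 + h)
F(z) = -5 + z (F(z) = 1*(-5 + z) = -5 + z)
32 + F(Z(S(0, r), 4))*6 = 32 + (-5 + (1 - 3*6)/(-1 + 4))*6 = 32 + (-5 + (1 - 18)/3)*6 = 32 + (-5 + (⅓)*(-17))*6 = 32 + (-5 - 17/3)*6 = 32 - 32/3*6 = 32 - 64 = -32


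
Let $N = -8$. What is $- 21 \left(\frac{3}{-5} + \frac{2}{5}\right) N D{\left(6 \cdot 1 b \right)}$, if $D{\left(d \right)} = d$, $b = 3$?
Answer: $- \frac{3024}{5} \approx -604.8$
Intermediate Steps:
$- 21 \left(\frac{3}{-5} + \frac{2}{5}\right) N D{\left(6 \cdot 1 b \right)} = - 21 \left(\frac{3}{-5} + \frac{2}{5}\right) \left(-8\right) 6 \cdot 1 \cdot 3 = - 21 \left(3 \left(- \frac{1}{5}\right) + 2 \cdot \frac{1}{5}\right) \left(-8\right) 6 \cdot 3 = - 21 \left(- \frac{3}{5} + \frac{2}{5}\right) \left(-8\right) 18 = - 21 \left(\left(- \frac{1}{5}\right) \left(-8\right)\right) 18 = \left(-21\right) \frac{8}{5} \cdot 18 = \left(- \frac{168}{5}\right) 18 = - \frac{3024}{5}$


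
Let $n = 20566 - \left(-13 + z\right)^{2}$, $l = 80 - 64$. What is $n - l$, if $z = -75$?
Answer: $12806$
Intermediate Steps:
$l = 16$ ($l = 80 - 64 = 16$)
$n = 12822$ ($n = 20566 - \left(-13 - 75\right)^{2} = 20566 - \left(-88\right)^{2} = 20566 - 7744 = 12822$)
$n - l = 12822 - 16 = 12806$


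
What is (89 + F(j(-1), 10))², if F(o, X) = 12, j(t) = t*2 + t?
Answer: 10201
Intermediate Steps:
j(t) = 3*t (j(t) = 2*t + t = 3*t)
(89 + F(j(-1), 10))² = (89 + 12)² = 101² = 10201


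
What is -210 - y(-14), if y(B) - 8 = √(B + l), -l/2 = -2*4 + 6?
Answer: -218 - I*√10 ≈ -218.0 - 3.1623*I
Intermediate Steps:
l = 4 (l = -2*(-2*4 + 6) = -2*(-8 + 6) = -2*(-2) = 4)
y(B) = 8 + √(4 + B) (y(B) = 8 + √(B + 4) = 8 + √(4 + B))
-210 - y(-14) = -210 - (8 + √(4 - 14)) = -210 - (8 + √(-10)) = -210 - (8 + I*√10) = -210 + (-8 - I*√10) = -218 - I*√10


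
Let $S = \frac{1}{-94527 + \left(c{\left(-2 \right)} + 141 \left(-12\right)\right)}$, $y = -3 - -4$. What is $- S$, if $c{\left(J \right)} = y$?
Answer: $\frac{1}{96218} \approx 1.0393 \cdot 10^{-5}$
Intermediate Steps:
$y = 1$ ($y = -3 + 4 = 1$)
$c{\left(J \right)} = 1$
$S = - \frac{1}{96218}$ ($S = \frac{1}{-94527 + \left(1 + 141 \left(-12\right)\right)} = \frac{1}{-94527 + \left(1 - 1692\right)} = \frac{1}{-94527 - 1691} = \frac{1}{-96218} = - \frac{1}{96218} \approx -1.0393 \cdot 10^{-5}$)
$- S = \left(-1\right) \left(- \frac{1}{96218}\right) = \frac{1}{96218}$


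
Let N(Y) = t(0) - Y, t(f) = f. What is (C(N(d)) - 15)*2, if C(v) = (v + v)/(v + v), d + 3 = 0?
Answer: -28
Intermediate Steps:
d = -3 (d = -3 + 0 = -3)
N(Y) = -Y (N(Y) = 0 - Y = -Y)
C(v) = 1 (C(v) = (2*v)/((2*v)) = (2*v)*(1/(2*v)) = 1)
(C(N(d)) - 15)*2 = (1 - 15)*2 = -14*2 = -28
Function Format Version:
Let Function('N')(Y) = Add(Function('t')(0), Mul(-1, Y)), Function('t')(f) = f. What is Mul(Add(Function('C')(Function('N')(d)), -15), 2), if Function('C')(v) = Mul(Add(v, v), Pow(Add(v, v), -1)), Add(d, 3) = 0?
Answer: -28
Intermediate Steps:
d = -3 (d = Add(-3, 0) = -3)
Function('N')(Y) = Mul(-1, Y) (Function('N')(Y) = Add(0, Mul(-1, Y)) = Mul(-1, Y))
Function('C')(v) = 1 (Function('C')(v) = Mul(Mul(2, v), Pow(Mul(2, v), -1)) = Mul(Mul(2, v), Mul(Rational(1, 2), Pow(v, -1))) = 1)
Mul(Add(Function('C')(Function('N')(d)), -15), 2) = Mul(Add(1, -15), 2) = Mul(-14, 2) = -28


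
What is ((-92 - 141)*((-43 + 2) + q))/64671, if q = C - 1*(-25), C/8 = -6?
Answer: 14912/64671 ≈ 0.23058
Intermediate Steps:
C = -48 (C = 8*(-6) = -48)
q = -23 (q = -48 - 1*(-25) = -48 + 25 = -23)
((-92 - 141)*((-43 + 2) + q))/64671 = ((-92 - 141)*((-43 + 2) - 23))/64671 = -233*(-41 - 23)*(1/64671) = -233*(-64)*(1/64671) = 14912*(1/64671) = 14912/64671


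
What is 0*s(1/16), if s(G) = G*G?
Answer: 0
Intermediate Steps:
s(G) = G**2
0*s(1/16) = 0*(1/16)**2 = 0*(1/256) = 0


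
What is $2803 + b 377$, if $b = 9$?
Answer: $6196$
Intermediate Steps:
$2803 + b 377 = 2803 + 9 \cdot 377 = 2803 + 3393 = 6196$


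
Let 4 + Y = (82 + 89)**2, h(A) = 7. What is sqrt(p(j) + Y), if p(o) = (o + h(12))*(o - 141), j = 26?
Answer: sqrt(25442) ≈ 159.51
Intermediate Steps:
Y = 29237 (Y = -4 + (82 + 89)**2 = -4 + 171**2 = -4 + 29241 = 29237)
p(o) = (-141 + o)*(7 + o) (p(o) = (o + 7)*(o - 141) = (7 + o)*(-141 + o) = (-141 + o)*(7 + o))
sqrt(p(j) + Y) = sqrt((-987 + 26**2 - 134*26) + 29237) = sqrt((-987 + 676 - 3484) + 29237) = sqrt(-3795 + 29237) = sqrt(25442)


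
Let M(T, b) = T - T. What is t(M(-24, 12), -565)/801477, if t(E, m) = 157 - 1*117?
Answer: 40/801477 ≈ 4.9908e-5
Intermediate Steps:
M(T, b) = 0
t(E, m) = 40 (t(E, m) = 157 - 117 = 40)
t(M(-24, 12), -565)/801477 = 40/801477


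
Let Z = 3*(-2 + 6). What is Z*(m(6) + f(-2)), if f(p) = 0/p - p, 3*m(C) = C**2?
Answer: 168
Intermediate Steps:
m(C) = C**2/3
Z = 12 (Z = 3*4 = 12)
f(p) = -p (f(p) = 0 - p = -p)
Z*(m(6) + f(-2)) = 12*((1/3)*6**2 - 1*(-2)) = 12*((1/3)*36 + 2) = 12*(12 + 2) = 12*14 = 168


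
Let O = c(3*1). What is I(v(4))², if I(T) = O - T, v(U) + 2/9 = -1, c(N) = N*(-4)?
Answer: 9409/81 ≈ 116.16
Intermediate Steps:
c(N) = -4*N
v(U) = -11/9 (v(U) = -2/9 - 1 = -11/9)
O = -12 ≈ -12.000
I(T) = -12 - T
I(v(4))² = (-12 - 1*(-11/9))² = (-12 + 11/9)² = (-97/9)² = 9409/81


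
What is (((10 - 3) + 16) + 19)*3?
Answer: 126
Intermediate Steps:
(((10 - 3) + 16) + 19)*3 = ((7 + 16) + 19)*3 = (23 + 19)*3 = 42*3 = 126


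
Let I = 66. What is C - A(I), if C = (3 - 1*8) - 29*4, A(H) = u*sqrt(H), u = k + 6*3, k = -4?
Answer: -121 - 14*sqrt(66) ≈ -234.74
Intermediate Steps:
u = 14 (u = -4 + 6*3 = -4 + 18 = 14)
A(H) = 14*sqrt(H)
C = -121 (C = (3 - 8) - 116 = -5 - 116 = -121)
C - A(I) = -121 - 14*sqrt(66)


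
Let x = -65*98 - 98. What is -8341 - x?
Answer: -1873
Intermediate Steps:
x = -6468 (x = -6370 - 98 = -6468)
-8341 - x = -8341 - 1*(-6468) = -8341 + 6468 = -1873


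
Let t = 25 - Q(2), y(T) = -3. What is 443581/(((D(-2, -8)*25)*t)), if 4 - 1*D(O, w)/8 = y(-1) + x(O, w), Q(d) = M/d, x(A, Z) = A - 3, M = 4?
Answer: 443581/55200 ≈ 8.0359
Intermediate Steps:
x(A, Z) = -3 + A
Q(d) = 4/d
D(O, w) = 80 - 8*O (D(O, w) = 32 - 8*(-3 + (-3 + O)) = 32 - 8*(-6 + O) = 32 + (48 - 8*O) = 80 - 8*O)
t = 23 (t = 25 - 4/2 = 25 - 1*2 = 25 - 2 = 23)
443581/(((D(-2, -8)*25)*t)) = 443581/((((80 - 8*(-2))*25)*23)) = 443581/((((80 + 16)*25)*23)) = 443581/(((96*25)*23)) = 443581/((2400*23)) = 443581/55200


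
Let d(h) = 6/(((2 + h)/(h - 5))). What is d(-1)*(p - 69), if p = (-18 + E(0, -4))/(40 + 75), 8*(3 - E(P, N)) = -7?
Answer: 572337/230 ≈ 2488.4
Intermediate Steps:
E(P, N) = 31/8 (E(P, N) = 3 - 1/8*(-7) = 3 + 7/8 = 31/8)
d(h) = 6*(-5 + h)/(2 + h) (d(h) = 6/(((2 + h)/(-5 + h))) = 6*((-5 + h)/(2 + h)) = 6*(-5 + h)/(2 + h))
p = -113/920 (p = (-18 + 31/8)/(40 + 75) = -113/8/115 = -113/8*1/115 = -113/920 ≈ -0.12283)
d(-1)*(p - 69) = (6*(-5 - 1)/(2 - 1))*(-113/920 - 69) = (6*(-6)/1)*(-63593/920) = (6*1*(-6))*(-63593/920) = -36*(-63593/920) = 572337/230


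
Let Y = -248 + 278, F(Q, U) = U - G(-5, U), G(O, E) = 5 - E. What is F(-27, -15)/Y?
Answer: -7/6 ≈ -1.1667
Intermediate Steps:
F(Q, U) = -5 + 2*U (F(Q, U) = U - (5 - U) = U + (-5 + U) = -5 + 2*U)
Y = 30
F(-27, -15)/Y = (-5 + 2*(-15))/30 = (-5 - 30)*(1/30) = -35*1/30 = -7/6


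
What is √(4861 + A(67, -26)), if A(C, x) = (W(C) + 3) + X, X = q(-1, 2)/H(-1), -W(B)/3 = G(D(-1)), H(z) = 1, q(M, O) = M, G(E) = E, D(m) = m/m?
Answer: 18*√15 ≈ 69.714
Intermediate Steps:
D(m) = 1
W(B) = -3 (W(B) = -3*1 = -3)
X = -1 (X = -1/1 = -1*1 = -1)
A(C, x) = -1 (A(C, x) = (-3 + 3) - 1 = 0 - 1 = -1)
√(4861 + A(67, -26)) = √(4861 - 1) = √4860 = 18*√15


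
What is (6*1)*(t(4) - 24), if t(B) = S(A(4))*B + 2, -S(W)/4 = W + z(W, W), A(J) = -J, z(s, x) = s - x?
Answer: 252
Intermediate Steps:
S(W) = -4*W (S(W) = -4*(W + (W - W)) = -4*(W + 0) = -4*W)
t(B) = 2 + 16*B (t(B) = (-(-4)*4)*B + 2 = (-4*(-4))*B + 2 = 16*B + 2 = 2 + 16*B)
(6*1)*(t(4) - 24) = (6*1)*((2 + 16*4) - 24) = 6*((2 + 64) - 24) = 6*(66 - 24) = 6*42 = 252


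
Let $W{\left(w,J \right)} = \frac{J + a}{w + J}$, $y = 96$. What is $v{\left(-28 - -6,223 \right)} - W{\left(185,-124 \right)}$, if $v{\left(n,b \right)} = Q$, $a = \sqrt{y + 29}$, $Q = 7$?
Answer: $\frac{551}{61} - \frac{5 \sqrt{5}}{61} \approx 8.8495$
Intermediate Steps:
$a = 5 \sqrt{5}$ ($a = \sqrt{96 + 29} = \sqrt{125} = 5 \sqrt{5} \approx 11.18$)
$W{\left(w,J \right)} = \frac{J + 5 \sqrt{5}}{J + w}$ ($W{\left(w,J \right)} = \frac{J + 5 \sqrt{5}}{w + J} = \frac{J + 5 \sqrt{5}}{J + w}$)
$v{\left(n,b \right)} = 7$
$v{\left(-28 - -6,223 \right)} - W{\left(185,-124 \right)} = 7 - \frac{-124 + 5 \sqrt{5}}{-124 + 185} = 7 - \frac{-124 + 5 \sqrt{5}}{61} = 7 - \left(- \frac{124}{61} + \frac{5 \sqrt{5}}{61}\right) = 7 + \left(\frac{124}{61} - \frac{5 \sqrt{5}}{61}\right) = \frac{551}{61} - \frac{5 \sqrt{5}}{61}$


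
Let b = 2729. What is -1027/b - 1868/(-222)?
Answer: 2434889/302919 ≈ 8.0381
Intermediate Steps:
-1027/b - 1868/(-222) = -1027/2729 - 1868/(-222) = -1027*1/2729 - 1868*(-1/222) = -1027/2729 + 934/111 = 2434889/302919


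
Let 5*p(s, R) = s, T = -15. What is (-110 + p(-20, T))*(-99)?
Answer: 11286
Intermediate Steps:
p(s, R) = s/5
(-110 + p(-20, T))*(-99) = (-110 + (1/5)*(-20))*(-99) = (-110 - 4)*(-99) = -114*(-99) = 11286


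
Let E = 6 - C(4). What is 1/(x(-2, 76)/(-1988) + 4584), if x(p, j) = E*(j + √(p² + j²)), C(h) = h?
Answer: 226454074/1038048160531 + 8449*√5/5190240802655 ≈ 0.00021816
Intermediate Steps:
E = 2 (E = 6 - 1*4 = 6 - 4 = 2)
x(p, j) = 2*j + 2*√(j² + p²) (x(p, j) = 2*(j + √(p² + j²)) = 2*(j + √(j² + p²)) = 2*j + 2*√(j² + p²))
1/(x(-2, 76)/(-1988) + 4584) = 1/((2*76 + 2*√(76² + (-2)²))/(-1988) + 4584) = 1/((152 + 2*√(5776 + 4))*(-1/1988) + 4584) = 1/((152 + 2*√5780)*(-1/1988) + 4584) = 1/((152 + 2*(34*√5))*(-1/1988) + 4584) = 1/((152 + 68*√5)*(-1/1988) + 4584) = 1/((-38/497 - 17*√5/497) + 4584) = 1/(2278210/497 - 17*√5/497)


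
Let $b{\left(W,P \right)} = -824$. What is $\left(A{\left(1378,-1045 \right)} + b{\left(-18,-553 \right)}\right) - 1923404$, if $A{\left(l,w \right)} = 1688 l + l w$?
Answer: $-1038174$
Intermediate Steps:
$\left(A{\left(1378,-1045 \right)} + b{\left(-18,-553 \right)}\right) - 1923404 = \left(1378 \left(1688 - 1045\right) - 824\right) - 1923404 = \left(1378 \cdot 643 - 824\right) - 1923404 = \left(886054 - 824\right) - 1923404 = 885230 - 1923404 = -1038174$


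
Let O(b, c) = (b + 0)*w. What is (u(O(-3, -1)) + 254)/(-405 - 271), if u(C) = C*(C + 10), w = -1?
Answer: -293/676 ≈ -0.43343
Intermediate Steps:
O(b, c) = -b (O(b, c) = (b + 0)*(-1) = b*(-1) = -b)
u(C) = C*(10 + C)
(u(O(-3, -1)) + 254)/(-405 - 271) = ((-1*(-3))*(10 - 1*(-3)) + 254)/(-405 - 271) = (3*(10 + 3) + 254)/(-676) = (3*13 + 254)*(-1/676) = (39 + 254)*(-1/676) = 293*(-1/676) = -293/676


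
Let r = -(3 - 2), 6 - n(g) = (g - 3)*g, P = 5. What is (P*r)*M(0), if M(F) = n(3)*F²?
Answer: 0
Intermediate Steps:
n(g) = 6 - g*(-3 + g) (n(g) = 6 - (g - 3)*g = 6 - (-3 + g)*g = 6 - g*(-3 + g))
r = -1 (r = -1*1 = -1)
M(F) = 6*F² (M(F) = (6 - 1*3² + 3*3)*F² = (6 - 1*9 + 9)*F² = (6 - 9 + 9)*F² = 6*F²)
(P*r)*M(0) = (5*(-1))*(6*0²) = -30*0 = -5*0 = 0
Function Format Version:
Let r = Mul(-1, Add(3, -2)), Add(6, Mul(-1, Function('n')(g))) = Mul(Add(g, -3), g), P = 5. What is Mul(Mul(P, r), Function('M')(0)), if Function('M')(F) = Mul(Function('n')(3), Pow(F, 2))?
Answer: 0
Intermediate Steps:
Function('n')(g) = Add(6, Mul(-1, g, Add(-3, g))) (Function('n')(g) = Add(6, Mul(-1, Mul(Add(g, -3), g))) = Add(6, Mul(-1, Mul(Add(-3, g), g))) = Add(6, Mul(-1, Mul(g, Add(-3, g)))) = Add(6, Mul(-1, g, Add(-3, g))))
r = -1 (r = Mul(-1, 1) = -1)
Function('M')(F) = Mul(6, Pow(F, 2)) (Function('M')(F) = Mul(Add(6, Mul(-1, Pow(3, 2)), Mul(3, 3)), Pow(F, 2)) = Mul(Add(6, Mul(-1, 9), 9), Pow(F, 2)) = Mul(Add(6, -9, 9), Pow(F, 2)) = Mul(6, Pow(F, 2)))
Mul(Mul(P, r), Function('M')(0)) = Mul(Mul(5, -1), Mul(6, Pow(0, 2))) = Mul(-5, Mul(6, 0)) = Mul(-5, 0) = 0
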